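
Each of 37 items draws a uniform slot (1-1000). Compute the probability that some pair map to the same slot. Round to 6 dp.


P(all different) = prod((1000-i)/1000 for i=0..36) = 0.509536
P(at least one match) = 1 - 0.509536 = 0.490464

0.490464


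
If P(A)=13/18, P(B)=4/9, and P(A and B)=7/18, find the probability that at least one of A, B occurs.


P(A∪B) = P(A) + P(B) - P(A∩B)
= 13/18 + 4/9 - 7/18 = 7/9

7/9


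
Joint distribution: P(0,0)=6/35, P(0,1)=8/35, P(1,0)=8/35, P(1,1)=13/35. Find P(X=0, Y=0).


Read from table: P(X=0, Y=0) = 6/35

6/35


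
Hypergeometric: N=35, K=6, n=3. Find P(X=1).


P(X=1) = C(6,1)*C(29,2) / C(35,3)
= 6*406 / 6545
= 2436/6545 = 348/935

348/935


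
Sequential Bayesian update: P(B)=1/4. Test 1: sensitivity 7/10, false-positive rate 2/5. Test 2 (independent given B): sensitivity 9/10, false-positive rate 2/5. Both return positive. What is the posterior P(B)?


After test 1: P(+) = 7/10*1/4 + 2/5*3/4 = 19/40
P(B|+) = (7/40)/(19/40) = 7/19
After test 2 (use post1 as new prior): P(+) = 9/10*7/19 + 2/5*12/19 = 111/190
P(B|+,+) = (63/190)/(111/190) = 21/37

21/37


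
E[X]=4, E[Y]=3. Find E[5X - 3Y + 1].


E[5X - 3Y + 1] = 5*E[X] - 3*E[Y] + 1
= (5)*(4) + (-3)*(3) + (1)
= 20 - 9 + 1 = 12

12


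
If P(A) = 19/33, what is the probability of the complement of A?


P(A') = 1 - P(A) = 1 - 19/33 = 14/33

14/33


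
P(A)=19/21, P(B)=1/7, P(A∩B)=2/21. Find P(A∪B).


P(A∪B) = P(A) + P(B) - P(A∩B)
= 19/21 + 1/7 - 2/21 = 20/21

20/21


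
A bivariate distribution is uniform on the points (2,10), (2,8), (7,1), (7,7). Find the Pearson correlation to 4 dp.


Cov(X,Y) = -6.2500, Var(X) = 6.2500, Var(Y) = 11.2500
rho = Cov/(sqrt(VarX)*sqrt(VarY)) = -0.7454

-0.7454


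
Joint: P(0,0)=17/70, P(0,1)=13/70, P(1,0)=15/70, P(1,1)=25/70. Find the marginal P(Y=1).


P(Y=1) = P(0,1)+P(1,1) = 13/70 + 25/70 = 38/70 = 19/35

19/35


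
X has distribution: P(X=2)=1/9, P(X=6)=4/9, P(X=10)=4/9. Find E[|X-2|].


E[|X-2|] = sum(g(x)*P(x))
= 0*1/9 + 4*4/9 + 8*4/9
= 16/3

16/3


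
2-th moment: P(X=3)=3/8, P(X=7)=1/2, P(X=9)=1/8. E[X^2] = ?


E[X^2] = sum(x^2 * P(x))
= 9*3/8 + 49*1/2 + 81*1/8
= 38

38


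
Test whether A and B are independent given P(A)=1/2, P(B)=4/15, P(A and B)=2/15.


P(A)*P(B) = 1/2*4/15 = 2/15
P(A∩B) = 2/15, which equals P(A)P(B), so independent

Yes, A and B are independent


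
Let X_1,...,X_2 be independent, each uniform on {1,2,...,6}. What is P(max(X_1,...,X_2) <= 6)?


P(max <= 6) = P(all X_i <= 6) = (P(X_1 <= 6))^2
= (6/6)^2 = 1^2 = 1

1


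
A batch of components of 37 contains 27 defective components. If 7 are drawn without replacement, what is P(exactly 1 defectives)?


P(X=1) = C(27,1)*C(10,6) / C(37,7)
= 27*210 / 10295472
= 5670/10295472 = 945/1715912

945/1715912


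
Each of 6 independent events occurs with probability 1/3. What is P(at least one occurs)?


P(at least one) = 1 - P(none)
P(none) = (1 - 1/3)^6 = (2/3)^6 = 64/729
P(at least one) = 1 - 64/729 = 665/729

665/729


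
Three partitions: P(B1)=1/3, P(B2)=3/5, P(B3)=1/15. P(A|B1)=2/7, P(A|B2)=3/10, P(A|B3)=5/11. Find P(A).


P(A) = P(A|B1)P(B1) + P(A|B2)P(B2) + P(A|B3)P(B3)
= 2/7*1/3 + 3/10*3/5 + 5/11*1/15
= 2/21 + 9/50 + 1/33 = 3529/11550

3529/11550


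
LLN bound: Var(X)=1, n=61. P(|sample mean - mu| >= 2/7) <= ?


Var(Xbar) = Var(X)/n = 1/61
Chebyshev: P(|Xbar-mu| >= 2/7) <= Var(Xbar)/(2/7)^2 = (1/61)/(4/49) = 49/244

49/244


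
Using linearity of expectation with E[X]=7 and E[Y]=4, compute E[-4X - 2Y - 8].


E[-4X - 2Y - 8] = -4*E[X] - 2*E[Y] - 8
= (-4)*(7) + (-2)*(4) + (-8)
= -28 - 8 - 8 = -44

-44


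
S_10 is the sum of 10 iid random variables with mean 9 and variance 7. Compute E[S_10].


E[S_n] = n*E[X_1] = 10*9 = 90

90


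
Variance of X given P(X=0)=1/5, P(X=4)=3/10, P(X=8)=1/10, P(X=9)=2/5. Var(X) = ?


E[X] = 28/5, E[X^2] = 218/5
Var(X) = E[X^2] - (E[X])^2 = 218/5 - (28/5)^2 = 306/25

306/25


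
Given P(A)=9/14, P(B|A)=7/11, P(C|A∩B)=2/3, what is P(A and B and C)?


P(A∩B∩C) = P(A) * P(B|A) * P(C|A∩B)
= 9/14 * 7/11 * 2/3
= 9/22 * 2/3 = 3/11

3/11


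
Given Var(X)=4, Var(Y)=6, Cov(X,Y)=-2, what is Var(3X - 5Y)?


Var(3X - 5Y) = 3^2*Var(X) + (-5)^2*Var(Y) + 2*3*(-5)*Cov(X,Y)
= 9*4 + 25*6 - 30*(-2)
= 36 + 150 + 60 = 246

246


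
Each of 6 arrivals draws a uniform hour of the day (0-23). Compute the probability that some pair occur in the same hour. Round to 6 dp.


P(all different) = prod((24-i)/24 for i=0..5) = 0.507104
P(at least one match) = 1 - 0.507104 = 0.492896

0.492896


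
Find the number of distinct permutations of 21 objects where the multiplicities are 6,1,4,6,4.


21! = 51090942171709440000
Denominator: 6!=720 * 1!=1 * 4!=24 * 6!=720 * 4!=24
Coefficient = 51090942171709440000 / 298598400 = 171102531600

171102531600


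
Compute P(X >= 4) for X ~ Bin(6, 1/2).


P(X>=4) = P(X=4) + P(X=5) + P(X=6)
= 15/64 + 3/32 + 1/64
= 11/32

11/32


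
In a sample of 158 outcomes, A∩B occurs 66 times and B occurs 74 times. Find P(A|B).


P(A|B) = P(A∩B)/P(B) = (66/158)/(74/158) = 66/74 = 33/37

33/37


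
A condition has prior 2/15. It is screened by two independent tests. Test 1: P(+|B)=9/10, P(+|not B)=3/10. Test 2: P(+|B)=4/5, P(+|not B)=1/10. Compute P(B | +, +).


After test 1: P(+) = 9/10*2/15 + 3/10*13/15 = 19/50
P(B|+) = (3/25)/(19/50) = 6/19
After test 2 (use post1 as new prior): P(+) = 4/5*6/19 + 1/10*13/19 = 61/190
P(B|+,+) = (24/95)/(61/190) = 48/61

48/61


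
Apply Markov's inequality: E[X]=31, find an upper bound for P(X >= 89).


Markov: P(X >= a) <= E[X]/a
P(X >= 89) <= 31/89

31/89


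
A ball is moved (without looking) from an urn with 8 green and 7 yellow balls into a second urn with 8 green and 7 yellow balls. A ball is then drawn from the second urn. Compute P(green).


P(transfer green) = 8/15; P(transfer yellow) = 7/15
If green transferred: Urn II has 9 green of 16, so P(green|green moved) = 9/16
If yellow transferred: Urn II has 8 green of 16, so P(green|yellow moved) = 1/2
By total probability: P(green) = 8/15*9/16 + 7/15*1/2 = 8/15

8/15


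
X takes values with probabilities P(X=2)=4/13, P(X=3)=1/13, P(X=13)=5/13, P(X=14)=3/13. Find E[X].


E[X] = sum(x * P(x))
= 2*4/13 + 3*1/13 + 13*5/13 + 14*3/13
= 118/13

118/13


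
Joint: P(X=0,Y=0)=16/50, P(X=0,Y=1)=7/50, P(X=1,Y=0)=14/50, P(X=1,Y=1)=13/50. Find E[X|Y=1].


P(Y=1) = 20/50
E[X|Y=1] = (0*7 + 1*13)/20 = 13/20

13/20


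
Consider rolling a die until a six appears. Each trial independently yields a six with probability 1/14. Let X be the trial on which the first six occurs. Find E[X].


For geometric (trials until first success), E[X] = 1/p = 1/(1/14) = 14

14


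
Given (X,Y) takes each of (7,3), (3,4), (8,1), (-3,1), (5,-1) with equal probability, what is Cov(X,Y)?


E[X]=4, E[Y]=8/5, E[XY]=33/5
Cov(X,Y) = E[XY] - E[X]E[Y] = 33/5 - 4*8/5 = 1/5

1/5


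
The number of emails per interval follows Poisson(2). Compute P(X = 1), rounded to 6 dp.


P(X=1) = e^(-2) * 2^1 / 1!
≈ 0.1353352832 * 2 / 1
≈ 0.270671

0.270671


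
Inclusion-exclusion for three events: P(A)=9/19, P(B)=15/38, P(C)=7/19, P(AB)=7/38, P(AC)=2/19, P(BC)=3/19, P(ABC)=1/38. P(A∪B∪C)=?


P(A∪B∪C) = P(A)+P(B)+P(C) - P(AB)-P(AC)-P(BC) + P(ABC)
= 9/19+15/38+7/19 - 7/38-2/19-3/19 + 1/38
= 31/38

31/38


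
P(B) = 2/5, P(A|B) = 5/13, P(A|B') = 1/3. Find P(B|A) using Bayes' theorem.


P(A) = P(A|B)P(B) + P(A|B')P(B') = 5/13*2/5 + 1/3*3/5 = 23/65
P(B|A) = P(A|B)P(B)/P(A) = (2/13)/(23/65) = 10/23

10/23


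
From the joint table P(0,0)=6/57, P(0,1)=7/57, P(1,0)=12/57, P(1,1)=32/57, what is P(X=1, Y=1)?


Read from table: P(X=1, Y=1) = 32/57

32/57


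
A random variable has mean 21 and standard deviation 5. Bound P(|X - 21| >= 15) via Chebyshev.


k = 15/5 = 3
Chebyshev: P(|X-mu| >= k*sigma) <= 1/k^2 = 1/3^2 = 1/9

1/9


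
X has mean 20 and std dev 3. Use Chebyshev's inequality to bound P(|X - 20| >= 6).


k = 6/3 = 2
Chebyshev: P(|X-mu| >= k*sigma) <= 1/k^2 = 1/2^2 = 1/4

1/4


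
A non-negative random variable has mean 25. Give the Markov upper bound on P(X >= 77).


Markov: P(X >= a) <= E[X]/a
P(X >= 77) <= 25/77

25/77


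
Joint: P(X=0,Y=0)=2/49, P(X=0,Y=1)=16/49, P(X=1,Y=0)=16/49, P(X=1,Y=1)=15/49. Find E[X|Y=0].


P(Y=0) = 18/49
E[X|Y=0] = (0*2 + 1*16)/18 = 16/18 = 8/9

8/9


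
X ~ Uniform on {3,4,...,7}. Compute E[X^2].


E[X^2] = (1/5) * sum(x^2 for x=3..7)
= 135/5 = 27

27


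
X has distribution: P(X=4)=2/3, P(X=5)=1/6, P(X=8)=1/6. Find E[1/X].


E[1/X] = sum(g(x)*P(x))
= 1/4*2/3 + 1/5*1/6 + 1/8*1/6
= 53/240

53/240


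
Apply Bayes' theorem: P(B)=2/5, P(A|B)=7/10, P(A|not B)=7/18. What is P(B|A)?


P(A) = P(A|B)P(B) + P(A|B')P(B') = 7/10*2/5 + 7/18*3/5 = 77/150
P(B|A) = P(A|B)P(B)/P(A) = (7/25)/(77/150) = 6/11

6/11


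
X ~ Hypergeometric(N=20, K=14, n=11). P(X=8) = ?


P(X=8) = C(14,8)*C(6,3) / C(20,11)
= 3003*20 / 167960
= 60060/167960 = 231/646

231/646


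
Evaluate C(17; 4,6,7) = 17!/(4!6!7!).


17! = 355687428096000
Denominator: 4!=24 * 6!=720 * 7!=5040
Coefficient = 355687428096000 / 87091200 = 4084080

4084080


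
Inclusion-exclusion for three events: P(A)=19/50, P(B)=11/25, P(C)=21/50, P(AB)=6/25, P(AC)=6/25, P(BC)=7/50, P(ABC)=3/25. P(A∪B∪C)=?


P(A∪B∪C) = P(A)+P(B)+P(C) - P(AB)-P(AC)-P(BC) + P(ABC)
= 19/50+11/25+21/50 - 6/25-6/25-7/50 + 3/25
= 37/50

37/50


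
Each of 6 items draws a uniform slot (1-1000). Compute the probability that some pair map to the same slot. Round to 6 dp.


P(all different) = prod((1000-i)/1000 for i=0..5) = 0.985085
P(at least one match) = 1 - 0.985085 = 0.014915

0.014915


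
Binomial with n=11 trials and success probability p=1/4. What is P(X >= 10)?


P(X>=10) = P(X=10) + P(X=11)
= 33/4194304 + 1/4194304
= 17/2097152

17/2097152


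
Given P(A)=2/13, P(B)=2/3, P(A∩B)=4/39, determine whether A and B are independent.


P(A)*P(B) = 2/13*2/3 = 4/39
P(A∩B) = 4/39, which equals P(A)P(B), so independent

Yes, A and B are independent


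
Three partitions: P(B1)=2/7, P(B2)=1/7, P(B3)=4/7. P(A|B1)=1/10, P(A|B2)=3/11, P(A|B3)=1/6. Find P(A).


P(A) = P(A|B1)P(B1) + P(A|B2)P(B2) + P(A|B3)P(B3)
= 1/10*2/7 + 3/11*1/7 + 1/6*4/7
= 1/35 + 3/77 + 2/21 = 188/1155

188/1155


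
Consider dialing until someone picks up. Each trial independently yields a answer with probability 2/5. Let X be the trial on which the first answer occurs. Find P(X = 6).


P(X=6) = (1-p)^5 * p = (3/5)^5 * 2/5
= 243/3125 * 2/5 = 486/15625

486/15625


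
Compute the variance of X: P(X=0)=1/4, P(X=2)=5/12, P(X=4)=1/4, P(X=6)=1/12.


E[X] = 7/3, E[X^2] = 26/3
Var(X) = E[X^2] - (E[X])^2 = 26/3 - (7/3)^2 = 29/9

29/9


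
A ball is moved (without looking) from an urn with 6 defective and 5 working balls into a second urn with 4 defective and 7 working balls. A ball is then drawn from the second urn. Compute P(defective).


P(transfer defective) = 6/11; P(transfer working) = 5/11
If defective transferred: Urn II has 5 defective of 12, so P(defective|defective moved) = 5/12
If working transferred: Urn II has 4 defective of 12, so P(defective|working moved) = 1/3
By total probability: P(defective) = 6/11*5/12 + 5/11*1/3 = 25/66

25/66


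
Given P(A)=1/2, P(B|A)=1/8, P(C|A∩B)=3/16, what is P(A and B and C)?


P(A∩B∩C) = P(A) * P(B|A) * P(C|A∩B)
= 1/2 * 1/8 * 3/16
= 1/16 * 3/16 = 3/256

3/256


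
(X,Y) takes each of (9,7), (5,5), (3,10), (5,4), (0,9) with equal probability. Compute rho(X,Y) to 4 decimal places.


Cov(X,Y) = -3.2000, Var(X) = 8.6400, Var(Y) = 5.2000
rho = Cov/(sqrt(VarX)*sqrt(VarY)) = -0.4774

-0.4774


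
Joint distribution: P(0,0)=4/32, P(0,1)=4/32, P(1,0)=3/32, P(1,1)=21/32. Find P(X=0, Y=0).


Read from table: P(X=0, Y=0) = 4/32 = 1/8

1/8


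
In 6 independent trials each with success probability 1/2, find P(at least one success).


P(at least one) = 1 - P(none)
P(none) = (1 - 1/2)^6 = (1/2)^6 = 1/64
P(at least one) = 1 - 1/64 = 63/64

63/64


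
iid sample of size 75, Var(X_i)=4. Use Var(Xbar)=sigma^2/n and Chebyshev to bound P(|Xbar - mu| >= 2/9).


Var(Xbar) = Var(X)/n = 4/75
Chebyshev: P(|Xbar-mu| >= 2/9) <= Var(Xbar)/(2/9)^2 = (4/75)/(4/81) = 27/25
Bound exceeds 1, so trivial bound: 1

1


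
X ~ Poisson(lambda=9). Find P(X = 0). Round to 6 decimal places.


P(X=0) = e^(-9) * 9^0 / 0!
≈ 0.0001234098041 * 1 / 1
≈ 0.000123

0.000123


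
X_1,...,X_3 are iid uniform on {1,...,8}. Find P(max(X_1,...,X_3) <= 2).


P(max <= 2) = P(all X_i <= 2) = (P(X_1 <= 2))^3
= (2/8)^3 = (1/4)^3 = 1/64

1/64


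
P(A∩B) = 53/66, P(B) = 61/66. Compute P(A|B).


P(A|B) = P(A∩B)/P(B) = (53/66)/(61/66) = 53/61

53/61


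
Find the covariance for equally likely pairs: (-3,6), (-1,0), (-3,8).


E[X]=-7/3, E[Y]=14/3, E[XY]=-14
Cov(X,Y) = E[XY] - E[X]E[Y] = -14 + 7/3*14/3 = -28/9

-28/9


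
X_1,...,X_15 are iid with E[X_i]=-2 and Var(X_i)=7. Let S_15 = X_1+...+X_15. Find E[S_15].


E[S_n] = n*E[X_1] = 15*-2 = -30

-30


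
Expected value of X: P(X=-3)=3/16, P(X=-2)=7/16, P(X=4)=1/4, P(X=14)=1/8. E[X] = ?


E[X] = sum(x * P(x))
= -3*3/16 - 2*7/16 + 4*1/4 + 14*1/8
= 21/16

21/16


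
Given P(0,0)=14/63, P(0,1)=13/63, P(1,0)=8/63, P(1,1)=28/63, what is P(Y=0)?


P(Y=0) = P(0,0)+P(1,0) = 14/63 + 8/63 = 22/63

22/63


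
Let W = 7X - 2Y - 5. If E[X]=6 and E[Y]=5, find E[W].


E[7X - 2Y - 5] = 7*E[X] - 2*E[Y] - 5
= (7)*(6) + (-2)*(5) + (-5)
= 42 - 10 - 5 = 27

27


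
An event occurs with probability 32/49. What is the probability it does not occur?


P(A') = 1 - P(A) = 1 - 32/49 = 17/49

17/49


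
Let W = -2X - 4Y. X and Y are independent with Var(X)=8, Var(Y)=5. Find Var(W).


Independence => Cov(X,Y)=0
Var(-2X - 4Y) = (-2)^2*Var(X) + (-4)^2*Var(Y)
= 4*8 + 16*5 = 112

112


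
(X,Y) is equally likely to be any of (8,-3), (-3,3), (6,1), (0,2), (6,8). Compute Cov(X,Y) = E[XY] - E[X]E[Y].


E[X]=17/5, E[Y]=11/5, E[XY]=21/5
Cov(X,Y) = E[XY] - E[X]E[Y] = 21/5 - 17/5*11/5 = -82/25

-82/25


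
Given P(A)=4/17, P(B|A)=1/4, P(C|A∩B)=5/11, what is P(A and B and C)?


P(A∩B∩C) = P(A) * P(B|A) * P(C|A∩B)
= 4/17 * 1/4 * 5/11
= 1/17 * 5/11 = 5/187

5/187


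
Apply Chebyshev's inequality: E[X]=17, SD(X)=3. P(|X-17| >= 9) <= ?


k = 9/3 = 3
Chebyshev: P(|X-mu| >= k*sigma) <= 1/k^2 = 1/3^2 = 1/9

1/9


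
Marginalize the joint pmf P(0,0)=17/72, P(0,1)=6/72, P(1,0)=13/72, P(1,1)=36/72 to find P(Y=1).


P(Y=1) = P(0,1)+P(1,1) = 6/72 + 36/72 = 42/72 = 7/12

7/12


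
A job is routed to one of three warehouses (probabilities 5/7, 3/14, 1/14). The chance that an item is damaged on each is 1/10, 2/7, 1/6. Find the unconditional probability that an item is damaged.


P(A) = P(A|B1)P(B1) + P(A|B2)P(B2) + P(A|B3)P(B3)
= 1/10*5/7 + 2/7*3/14 + 1/6*1/14
= 1/14 + 3/49 + 1/84 = 85/588

85/588


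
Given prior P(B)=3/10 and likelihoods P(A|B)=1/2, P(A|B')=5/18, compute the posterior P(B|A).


P(A) = P(A|B)P(B) + P(A|B')P(B') = 1/2*3/10 + 5/18*7/10 = 31/90
P(B|A) = P(A|B)P(B)/P(A) = (3/20)/(31/90) = 27/62

27/62


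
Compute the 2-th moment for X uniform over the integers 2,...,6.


E[X^2] = (1/5) * sum(x^2 for x=2..6)
= 90/5 = 18

18


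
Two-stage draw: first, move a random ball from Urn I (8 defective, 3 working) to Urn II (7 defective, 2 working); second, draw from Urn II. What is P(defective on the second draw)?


P(transfer defective) = 8/11; P(transfer working) = 3/11
If defective transferred: Urn II has 8 defective of 10, so P(defective|defective moved) = 4/5
If working transferred: Urn II has 7 defective of 10, so P(defective|working moved) = 7/10
By total probability: P(defective) = 8/11*4/5 + 3/11*7/10 = 17/22

17/22


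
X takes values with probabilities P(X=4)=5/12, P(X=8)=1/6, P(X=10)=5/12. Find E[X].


E[X] = sum(x * P(x))
= 4*5/12 + 8*1/6 + 10*5/12
= 43/6

43/6


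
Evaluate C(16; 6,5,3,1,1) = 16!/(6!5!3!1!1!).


16! = 20922789888000
Denominator: 6!=720 * 5!=120 * 3!=6 * 1!=1 * 1!=1
Coefficient = 20922789888000 / 518400 = 40360320

40360320


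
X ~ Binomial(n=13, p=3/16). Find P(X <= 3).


P(X<=3) = P(X=0) + P(X=1) + P(X=2) + P(X=3)
= 302875106592253/4503599627370496 + 908625319776759/4503599627370496 + 629048298306987/2251799813685248 + 532271637028989/2251799813685248
= 883535074260241/1125899906842624

883535074260241/1125899906842624


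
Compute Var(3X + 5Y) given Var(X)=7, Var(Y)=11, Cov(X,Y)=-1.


Var(3X + 5Y) = 3^2*Var(X) + 5^2*Var(Y) + 2*3*5*Cov(X,Y)
= 9*7 + 25*11 + 30*(-1)
= 63 + 275 - 30 = 308

308


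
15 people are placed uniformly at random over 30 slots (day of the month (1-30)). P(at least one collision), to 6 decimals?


P(all different) = prod((30-i)/30 for i=0..14) = 0.014136
P(at least one match) = 1 - 0.014136 = 0.985864

0.985864


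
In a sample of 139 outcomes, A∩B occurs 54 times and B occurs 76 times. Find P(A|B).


P(A|B) = P(A∩B)/P(B) = (54/139)/(76/139) = 54/76 = 27/38

27/38


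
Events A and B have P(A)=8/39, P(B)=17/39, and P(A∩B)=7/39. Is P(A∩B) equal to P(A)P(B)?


P(A)*P(B) = 8/39*17/39 = 136/1521
P(A∩B) = 7/39 != 136/1521, so not independent

No, A and B are not independent


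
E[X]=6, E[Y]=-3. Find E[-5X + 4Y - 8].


E[-5X + 4Y - 8] = -5*E[X] + 4*E[Y] - 8
= (-5)*(6) + (4)*(-3) + (-8)
= -30 - 12 - 8 = -50

-50


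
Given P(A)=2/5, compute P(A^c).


P(A') = 1 - P(A) = 1 - 2/5 = 3/5

3/5


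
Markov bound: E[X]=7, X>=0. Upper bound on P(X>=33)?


Markov: P(X >= a) <= E[X]/a
P(X >= 33) <= 7/33

7/33


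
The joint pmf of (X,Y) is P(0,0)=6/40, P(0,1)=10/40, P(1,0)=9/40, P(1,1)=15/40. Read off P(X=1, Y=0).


Read from table: P(X=1, Y=0) = 9/40

9/40


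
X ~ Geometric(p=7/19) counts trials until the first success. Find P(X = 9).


P(X=9) = (1-p)^8 * p = (12/19)^8 * 7/19
= 429981696/16983563041 * 7/19 = 3009871872/322687697779

3009871872/322687697779


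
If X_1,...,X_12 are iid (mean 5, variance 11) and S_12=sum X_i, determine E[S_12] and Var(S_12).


E[S_n] = n*mu = 12*5 = 60
Var(S_n) = n*sigma^2 = 12*11 = 132

E[S_12]=60, Var(S_12)=132


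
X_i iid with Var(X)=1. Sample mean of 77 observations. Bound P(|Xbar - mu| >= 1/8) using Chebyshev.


Var(Xbar) = Var(X)/n = 1/77
Chebyshev: P(|Xbar-mu| >= 1/8) <= Var(Xbar)/(1/8)^2 = (1/77)/(1/64) = 64/77

64/77


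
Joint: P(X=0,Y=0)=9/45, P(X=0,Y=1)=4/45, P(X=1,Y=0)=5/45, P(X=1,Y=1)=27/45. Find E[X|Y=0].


P(Y=0) = 14/45
E[X|Y=0] = (0*9 + 1*5)/14 = 5/14

5/14


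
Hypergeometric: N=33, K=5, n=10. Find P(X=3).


P(X=3) = C(5,3)*C(28,7) / C(33,10)
= 10*1184040 / 92561040
= 11840400/92561040 = 115/899

115/899


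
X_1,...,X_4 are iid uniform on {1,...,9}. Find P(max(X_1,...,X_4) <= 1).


P(max <= 1) = P(all X_i <= 1) = (P(X_1 <= 1))^4
= (1/9)^4 = 1/6561

1/6561


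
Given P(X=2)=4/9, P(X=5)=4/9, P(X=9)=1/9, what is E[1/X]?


E[1/X] = sum(g(x)*P(x))
= 1/2*4/9 + 1/5*4/9 + 1/9*1/9
= 131/405

131/405


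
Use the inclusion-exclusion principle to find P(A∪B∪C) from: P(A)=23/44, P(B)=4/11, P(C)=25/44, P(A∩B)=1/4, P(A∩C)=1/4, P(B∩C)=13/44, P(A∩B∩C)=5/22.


P(A∪B∪C) = P(A)+P(B)+P(C) - P(AB)-P(AC)-P(BC) + P(ABC)
= 23/44+4/11+25/44 - 1/4-1/4-13/44 + 5/22
= 39/44

39/44


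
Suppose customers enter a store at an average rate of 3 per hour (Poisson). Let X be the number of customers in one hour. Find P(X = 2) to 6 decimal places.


P(X=2) = e^(-3) * 3^2 / 2!
≈ 0.04978706837 * 9 / 2
≈ 0.224042

0.224042


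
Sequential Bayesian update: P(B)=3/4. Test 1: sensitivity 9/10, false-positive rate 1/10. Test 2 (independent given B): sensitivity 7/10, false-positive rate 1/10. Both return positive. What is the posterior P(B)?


After test 1: P(+) = 9/10*3/4 + 1/10*1/4 = 7/10
P(B|+) = (27/40)/(7/10) = 27/28
After test 2 (use post1 as new prior): P(+) = 7/10*27/28 + 1/10*1/28 = 19/28
P(B|+,+) = (27/40)/(19/28) = 189/190

189/190


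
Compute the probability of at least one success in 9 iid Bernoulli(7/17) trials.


P(at least one) = 1 - P(none)
P(none) = (1 - 7/17)^9 = (10/17)^9 = 1000000000/118587876497
P(at least one) = 1 - 1000000000/118587876497 = 117587876497/118587876497

117587876497/118587876497


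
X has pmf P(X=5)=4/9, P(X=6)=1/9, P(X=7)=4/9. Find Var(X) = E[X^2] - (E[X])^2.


E[X] = 6, E[X^2] = 332/9
Var(X) = E[X^2] - (E[X])^2 = 332/9 - (6)^2 = 8/9

8/9


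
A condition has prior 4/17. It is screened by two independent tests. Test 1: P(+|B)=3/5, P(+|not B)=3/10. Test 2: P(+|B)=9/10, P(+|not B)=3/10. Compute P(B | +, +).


After test 1: P(+) = 3/5*4/17 + 3/10*13/17 = 63/170
P(B|+) = (12/85)/(63/170) = 8/21
After test 2 (use post1 as new prior): P(+) = 9/10*8/21 + 3/10*13/21 = 37/70
P(B|+,+) = (12/35)/(37/70) = 24/37

24/37


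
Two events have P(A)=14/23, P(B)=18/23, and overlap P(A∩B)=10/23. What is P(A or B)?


P(A∪B) = P(A) + P(B) - P(A∩B)
= 14/23 + 18/23 - 10/23 = 22/23

22/23


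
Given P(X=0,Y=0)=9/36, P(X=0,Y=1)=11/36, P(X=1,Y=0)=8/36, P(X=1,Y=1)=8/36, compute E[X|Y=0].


P(Y=0) = 17/36
E[X|Y=0] = (0*9 + 1*8)/17 = 8/17

8/17


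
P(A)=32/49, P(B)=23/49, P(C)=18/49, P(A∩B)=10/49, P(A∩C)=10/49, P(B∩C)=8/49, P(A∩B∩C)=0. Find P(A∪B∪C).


P(A∪B∪C) = P(A)+P(B)+P(C) - P(AB)-P(AC)-P(BC) + P(ABC)
= 32/49+23/49+18/49 - 10/49-10/49-8/49 + 0
= 45/49

45/49


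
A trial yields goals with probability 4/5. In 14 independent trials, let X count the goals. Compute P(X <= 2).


P(X<=2) = P(X=0) + P(X=1) + P(X=2)
= 1/6103515625 + 56/6103515625 + 1456/6103515625
= 1513/6103515625

1513/6103515625


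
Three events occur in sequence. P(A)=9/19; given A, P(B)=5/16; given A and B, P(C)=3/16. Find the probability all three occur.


P(A∩B∩C) = P(A) * P(B|A) * P(C|A∩B)
= 9/19 * 5/16 * 3/16
= 45/304 * 3/16 = 135/4864

135/4864


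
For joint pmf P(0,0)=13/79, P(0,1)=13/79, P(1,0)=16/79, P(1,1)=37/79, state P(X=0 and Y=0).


Read from table: P(X=0, Y=0) = 13/79

13/79


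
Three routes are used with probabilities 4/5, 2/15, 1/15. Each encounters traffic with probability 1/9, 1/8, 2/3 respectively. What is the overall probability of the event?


P(A) = P(A|B1)P(B1) + P(A|B2)P(B2) + P(A|B3)P(B3)
= 1/9*4/5 + 1/8*2/15 + 2/3*1/15
= 4/45 + 1/60 + 2/45 = 3/20

3/20


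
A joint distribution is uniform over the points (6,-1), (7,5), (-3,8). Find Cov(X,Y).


E[X]=10/3, E[Y]=4, E[XY]=5/3
Cov(X,Y) = E[XY] - E[X]E[Y] = 5/3 - 10/3*4 = -35/3

-35/3


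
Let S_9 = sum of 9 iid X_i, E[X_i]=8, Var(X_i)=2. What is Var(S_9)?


By independence, Var(S_n) = n*Var(X_1) = 9*2 = 18

18


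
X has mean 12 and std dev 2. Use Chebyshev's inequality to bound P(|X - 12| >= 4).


k = 4/2 = 2
Chebyshev: P(|X-mu| >= k*sigma) <= 1/k^2 = 1/2^2 = 1/4

1/4


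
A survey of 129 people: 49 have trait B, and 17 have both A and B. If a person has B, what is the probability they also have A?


P(A|B) = P(A∩B)/P(B) = (17/129)/(49/129) = 17/49

17/49


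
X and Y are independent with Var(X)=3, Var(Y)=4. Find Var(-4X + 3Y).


Independence => Cov(X,Y)=0
Var(-4X + 3Y) = (-4)^2*Var(X) + 3^2*Var(Y)
= 16*3 + 9*4 = 84

84


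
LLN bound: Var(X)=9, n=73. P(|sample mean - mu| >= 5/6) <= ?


Var(Xbar) = Var(X)/n = 9/73
Chebyshev: P(|Xbar-mu| >= 5/6) <= Var(Xbar)/(5/6)^2 = (9/73)/(25/36) = 324/1825

324/1825


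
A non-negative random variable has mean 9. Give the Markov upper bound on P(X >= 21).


Markov: P(X >= a) <= E[X]/a
P(X >= 21) <= 9/21 = 3/7

3/7


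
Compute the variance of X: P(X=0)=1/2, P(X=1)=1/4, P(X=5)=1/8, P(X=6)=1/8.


E[X] = 13/8, E[X^2] = 63/8
Var(X) = E[X^2] - (E[X])^2 = 63/8 - (13/8)^2 = 335/64

335/64


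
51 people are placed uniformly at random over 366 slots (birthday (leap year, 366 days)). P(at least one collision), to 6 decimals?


P(all different) = prod((366-i)/366 for i=0..50) = 0.025839
P(at least one match) = 1 - 0.025839 = 0.974161

0.974161


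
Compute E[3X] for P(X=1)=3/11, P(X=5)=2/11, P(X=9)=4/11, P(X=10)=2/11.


E[3X] = sum(g(x)*P(x))
= 3*3/11 + 15*2/11 + 27*4/11 + 30*2/11
= 207/11

207/11


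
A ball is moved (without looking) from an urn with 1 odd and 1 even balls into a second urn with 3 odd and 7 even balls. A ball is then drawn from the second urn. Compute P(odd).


P(transfer odd) = 1/2; P(transfer even) = 1/2
If odd transferred: Urn II has 4 odd of 11, so P(odd|odd moved) = 4/11
If even transferred: Urn II has 3 odd of 11, so P(odd|even moved) = 3/11
By total probability: P(odd) = 1/2*4/11 + 1/2*3/11 = 7/22

7/22


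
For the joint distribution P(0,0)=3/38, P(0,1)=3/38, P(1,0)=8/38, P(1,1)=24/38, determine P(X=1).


P(X=1) = P(1,0)+P(1,1) = 8/38 + 24/38 = 32/38 = 16/19

16/19


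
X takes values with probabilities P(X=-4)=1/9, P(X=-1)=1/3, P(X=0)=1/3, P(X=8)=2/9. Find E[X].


E[X] = sum(x * P(x))
= -4*1/9 - 1*1/3 + 0*1/3 + 8*2/9
= 1

1


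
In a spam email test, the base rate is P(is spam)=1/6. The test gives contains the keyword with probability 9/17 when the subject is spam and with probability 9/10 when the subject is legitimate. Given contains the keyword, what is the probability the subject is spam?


P(A) = P(A|B)P(B) + P(A|B')P(B') = 9/17*1/6 + 9/10*5/6 = 57/68
P(B|A) = P(A|B)P(B)/P(A) = (3/34)/(57/68) = 2/19

2/19


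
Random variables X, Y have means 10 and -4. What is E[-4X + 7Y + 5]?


E[-4X + 7Y + 5] = -4*E[X] + 7*E[Y] + 5
= (-4)*(10) + (7)*(-4) + (5)
= -40 - 28 + 5 = -63

-63


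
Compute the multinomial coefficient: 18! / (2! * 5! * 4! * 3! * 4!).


18! = 6402373705728000
Denominator: 2!=2 * 5!=120 * 4!=24 * 3!=6 * 4!=24
Coefficient = 6402373705728000 / 829440 = 7718911200

7718911200


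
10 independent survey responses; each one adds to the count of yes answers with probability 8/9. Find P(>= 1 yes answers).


P(at least one) = 1 - P(none)
P(none) = (1 - 8/9)^10 = (1/9)^10 = 1/3486784401
P(at least one) = 1 - 1/3486784401 = 3486784400/3486784401

3486784400/3486784401


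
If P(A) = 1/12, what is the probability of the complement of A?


P(A') = 1 - P(A) = 1 - 1/12 = 11/12

11/12


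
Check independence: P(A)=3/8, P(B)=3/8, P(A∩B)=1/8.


P(A)*P(B) = 3/8*3/8 = 9/64
P(A∩B) = 1/8 != 9/64, so not independent

No, A and B are not independent


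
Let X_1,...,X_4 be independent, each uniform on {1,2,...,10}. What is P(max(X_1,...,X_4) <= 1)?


P(max <= 1) = P(all X_i <= 1) = (P(X_1 <= 1))^4
= (1/10)^4 = 1/10000

1/10000


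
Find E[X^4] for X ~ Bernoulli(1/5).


For Bernoulli: X in {0,1}
E[X^4] = 0^4*(1-1/5) + 1^4*1/5 = 1/5

1/5


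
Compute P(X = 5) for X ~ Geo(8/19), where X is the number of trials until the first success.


P(X=5) = (1-p)^4 * p = (11/19)^4 * 8/19
= 14641/130321 * 8/19 = 117128/2476099

117128/2476099


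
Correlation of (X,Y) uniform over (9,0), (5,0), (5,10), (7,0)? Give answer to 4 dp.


Cov(X,Y) = -3.7500, Var(X) = 2.7500, Var(Y) = 18.7500
rho = Cov/(sqrt(VarX)*sqrt(VarY)) = -0.5222

-0.5222


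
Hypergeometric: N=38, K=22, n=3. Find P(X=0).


P(X=0) = C(22,0)*C(16,3) / C(38,3)
= 1*560 / 8436
= 560/8436 = 140/2109

140/2109


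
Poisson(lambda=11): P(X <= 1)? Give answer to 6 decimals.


P(X<=1) = e^(-11)*11^0/0! + e^(-11)*11^1/1!
≈ 0.0000167017 + 0.0001837187
= 0.0002004204
≈ 0.000200

0.000200


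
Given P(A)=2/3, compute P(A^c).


P(A') = 1 - P(A) = 1 - 2/3 = 1/3

1/3


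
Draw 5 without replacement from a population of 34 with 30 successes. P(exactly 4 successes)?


P(X=4) = C(30,4)*C(4,1) / C(34,5)
= 27405*4 / 278256
= 109620/278256 = 9135/23188

9135/23188


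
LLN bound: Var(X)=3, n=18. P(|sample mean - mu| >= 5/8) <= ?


Var(Xbar) = Var(X)/n = 3/18
Chebyshev: P(|Xbar-mu| >= 5/8) <= Var(Xbar)/(5/8)^2 = (1/6)/(25/64) = 32/75

32/75


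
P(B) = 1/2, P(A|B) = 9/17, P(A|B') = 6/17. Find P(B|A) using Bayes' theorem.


P(A) = P(A|B)P(B) + P(A|B')P(B') = 9/17*1/2 + 6/17*1/2 = 15/34
P(B|A) = P(A|B)P(B)/P(A) = (9/34)/(15/34) = 3/5

3/5


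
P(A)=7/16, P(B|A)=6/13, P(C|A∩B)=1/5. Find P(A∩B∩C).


P(A∩B∩C) = P(A) * P(B|A) * P(C|A∩B)
= 7/16 * 6/13 * 1/5
= 21/104 * 1/5 = 21/520

21/520


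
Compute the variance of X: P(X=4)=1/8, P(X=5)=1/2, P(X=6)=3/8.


E[X] = 21/4, E[X^2] = 28
Var(X) = E[X^2] - (E[X])^2 = 28 - (21/4)^2 = 7/16

7/16


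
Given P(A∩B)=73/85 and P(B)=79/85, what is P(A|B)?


P(A|B) = P(A∩B)/P(B) = (73/85)/(79/85) = 73/79

73/79


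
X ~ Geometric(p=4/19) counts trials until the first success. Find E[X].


For geometric (trials until first success), E[X] = 1/p = 1/(4/19) = 19/4

19/4


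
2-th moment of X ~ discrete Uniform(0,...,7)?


E[X^2] = (1/8) * sum(x^2 for x=0..7)
= 140/8 = 35/2

35/2


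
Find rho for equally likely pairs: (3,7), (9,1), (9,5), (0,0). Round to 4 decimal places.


Cov(X,Y) = 1.6875, Var(X) = 15.1875, Var(Y) = 8.1875
rho = Cov/(sqrt(VarX)*sqrt(VarY)) = 0.1513

0.1513


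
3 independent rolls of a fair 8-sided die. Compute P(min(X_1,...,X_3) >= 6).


P(min >= 6) = P(all X_i >= 6) = (P(X_1 >= 6))^3
= (3/8)^3 = 27/512

27/512


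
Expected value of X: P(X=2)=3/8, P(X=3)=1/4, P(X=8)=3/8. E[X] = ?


E[X] = sum(x * P(x))
= 2*3/8 + 3*1/4 + 8*3/8
= 9/2

9/2


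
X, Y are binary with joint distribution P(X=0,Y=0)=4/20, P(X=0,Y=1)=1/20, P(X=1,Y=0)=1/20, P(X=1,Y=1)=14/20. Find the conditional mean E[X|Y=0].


P(Y=0) = 5/20
E[X|Y=0] = (0*4 + 1*1)/5 = 1/5

1/5


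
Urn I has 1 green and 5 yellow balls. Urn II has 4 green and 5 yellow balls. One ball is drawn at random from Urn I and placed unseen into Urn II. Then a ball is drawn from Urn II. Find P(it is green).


P(transfer green) = 1/6; P(transfer yellow) = 5/6
If green transferred: Urn II has 5 green of 10, so P(green|green moved) = 1/2
If yellow transferred: Urn II has 4 green of 10, so P(green|yellow moved) = 2/5
By total probability: P(green) = 1/6*1/2 + 5/6*2/5 = 5/12

5/12


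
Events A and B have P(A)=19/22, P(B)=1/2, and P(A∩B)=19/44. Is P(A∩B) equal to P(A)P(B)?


P(A)*P(B) = 19/22*1/2 = 19/44
P(A∩B) = 19/44, which equals P(A)P(B), so independent

Yes, A and B are independent


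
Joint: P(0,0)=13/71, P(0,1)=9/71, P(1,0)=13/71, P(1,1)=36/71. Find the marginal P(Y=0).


P(Y=0) = P(0,0)+P(1,0) = 13/71 + 13/71 = 26/71

26/71


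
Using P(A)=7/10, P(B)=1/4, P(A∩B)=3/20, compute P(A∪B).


P(A∪B) = P(A) + P(B) - P(A∩B)
= 7/10 + 1/4 - 3/20 = 4/5

4/5


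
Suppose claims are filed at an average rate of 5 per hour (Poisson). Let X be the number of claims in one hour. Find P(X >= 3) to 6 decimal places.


P(X>=3) = 1 - P(X<=2) = 1 - (e^(-5)*5^0/0! + e^(-5)*5^1/1! + e^(-5)*5^2/2!)
≈ 1 - (0.0067379470 + 0.0336897350 + 0.0842243375)
= 1 - 0.1246520195 = 0.8753479805
≈ 0.875348

0.875348


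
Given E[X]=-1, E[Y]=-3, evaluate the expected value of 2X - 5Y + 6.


E[2X - 5Y + 6] = 2*E[X] - 5*E[Y] + 6
= (2)*(-1) + (-5)*(-3) + (6)
= -2 + 15 + 6 = 19

19


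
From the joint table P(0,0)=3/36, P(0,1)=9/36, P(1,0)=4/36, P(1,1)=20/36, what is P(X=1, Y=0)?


Read from table: P(X=1, Y=0) = 4/36 = 1/9

1/9


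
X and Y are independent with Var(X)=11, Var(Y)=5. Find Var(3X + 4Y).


Independence => Cov(X,Y)=0
Var(3X + 4Y) = 3^2*Var(X) + 4^2*Var(Y)
= 9*11 + 16*5 = 179

179


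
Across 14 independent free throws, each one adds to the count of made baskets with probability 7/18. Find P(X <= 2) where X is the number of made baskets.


P(X<=2) = P(X=0) + P(X=1) + P(X=2)
= 379749833583241/374813367582081024 + 1691612895052619/187406683791040512 + 13994252131798939/374813367582081024
= 2959537959247903/62468894597013504

2959537959247903/62468894597013504


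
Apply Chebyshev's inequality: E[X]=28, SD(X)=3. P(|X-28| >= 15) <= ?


k = 15/3 = 5
Chebyshev: P(|X-mu| >= k*sigma) <= 1/k^2 = 1/5^2 = 1/25

1/25


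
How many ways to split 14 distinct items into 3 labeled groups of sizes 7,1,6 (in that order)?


14! = 87178291200
Denominator: 7!=5040 * 1!=1 * 6!=720
Coefficient = 87178291200 / 3628800 = 24024

24024


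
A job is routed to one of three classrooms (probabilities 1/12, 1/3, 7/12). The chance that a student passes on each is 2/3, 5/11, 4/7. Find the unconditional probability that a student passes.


P(A) = P(A|B1)P(B1) + P(A|B2)P(B2) + P(A|B3)P(B3)
= 2/3*1/12 + 5/11*1/3 + 4/7*7/12
= 1/18 + 5/33 + 1/3 = 107/198

107/198


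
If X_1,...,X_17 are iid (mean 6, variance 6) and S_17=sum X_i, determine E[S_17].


E[S_n] = n*E[X_1] = 17*6 = 102

102


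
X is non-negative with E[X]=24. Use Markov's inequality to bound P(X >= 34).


Markov: P(X >= a) <= E[X]/a
P(X >= 34) <= 24/34 = 12/17

12/17


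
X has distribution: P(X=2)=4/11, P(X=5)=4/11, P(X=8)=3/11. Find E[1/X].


E[1/X] = sum(g(x)*P(x))
= 1/2*4/11 + 1/5*4/11 + 1/8*3/11
= 127/440

127/440


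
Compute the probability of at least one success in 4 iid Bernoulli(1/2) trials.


P(at least one) = 1 - P(none)
P(none) = (1 - 1/2)^4 = (1/2)^4 = 1/16
P(at least one) = 1 - 1/16 = 15/16

15/16


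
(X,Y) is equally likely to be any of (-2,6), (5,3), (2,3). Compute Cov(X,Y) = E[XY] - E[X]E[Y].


E[X]=5/3, E[Y]=4, E[XY]=3
Cov(X,Y) = E[XY] - E[X]E[Y] = 3 - 5/3*4 = -11/3

-11/3


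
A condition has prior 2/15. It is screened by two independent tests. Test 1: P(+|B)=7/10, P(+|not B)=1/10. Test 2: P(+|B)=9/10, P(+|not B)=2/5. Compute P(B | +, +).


After test 1: P(+) = 7/10*2/15 + 1/10*13/15 = 9/50
P(B|+) = (7/75)/(9/50) = 14/27
After test 2 (use post1 as new prior): P(+) = 9/10*14/27 + 2/5*13/27 = 89/135
P(B|+,+) = (7/15)/(89/135) = 63/89

63/89


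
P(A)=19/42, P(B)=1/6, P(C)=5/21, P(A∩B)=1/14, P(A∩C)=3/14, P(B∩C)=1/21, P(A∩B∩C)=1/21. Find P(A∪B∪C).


P(A∪B∪C) = P(A)+P(B)+P(C) - P(AB)-P(AC)-P(BC) + P(ABC)
= 19/42+1/6+5/21 - 1/14-3/14-1/21 + 1/21
= 4/7

4/7


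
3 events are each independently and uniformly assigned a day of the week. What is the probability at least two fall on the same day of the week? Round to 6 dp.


P(all different) = prod((7-i)/7 for i=0..2) = 0.612245
P(at least one match) = 1 - 0.612245 = 0.387755

0.387755


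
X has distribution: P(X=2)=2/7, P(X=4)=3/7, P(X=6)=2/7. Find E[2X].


E[2X] = sum(g(x)*P(x))
= 4*2/7 + 8*3/7 + 12*2/7
= 8

8


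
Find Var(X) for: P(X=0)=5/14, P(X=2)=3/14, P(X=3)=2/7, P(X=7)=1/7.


E[X] = 16/7, E[X^2] = 73/7
Var(X) = E[X^2] - (E[X])^2 = 73/7 - (16/7)^2 = 255/49

255/49


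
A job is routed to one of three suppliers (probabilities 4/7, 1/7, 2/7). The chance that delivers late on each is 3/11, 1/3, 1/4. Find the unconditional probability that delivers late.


P(A) = P(A|B1)P(B1) + P(A|B2)P(B2) + P(A|B3)P(B3)
= 3/11*4/7 + 1/3*1/7 + 1/4*2/7
= 12/77 + 1/21 + 1/14 = 127/462

127/462


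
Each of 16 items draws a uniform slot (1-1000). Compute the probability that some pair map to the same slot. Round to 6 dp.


P(all different) = prod((1000-i)/1000 for i=0..15) = 0.886366
P(at least one match) = 1 - 0.886366 = 0.113634

0.113634


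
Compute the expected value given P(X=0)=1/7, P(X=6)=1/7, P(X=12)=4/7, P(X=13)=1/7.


E[X] = sum(x * P(x))
= 0*1/7 + 6*1/7 + 12*4/7 + 13*1/7
= 67/7

67/7


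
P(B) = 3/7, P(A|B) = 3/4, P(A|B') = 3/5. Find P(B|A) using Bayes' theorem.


P(A) = P(A|B)P(B) + P(A|B')P(B') = 3/4*3/7 + 3/5*4/7 = 93/140
P(B|A) = P(A|B)P(B)/P(A) = (9/28)/(93/140) = 15/31

15/31


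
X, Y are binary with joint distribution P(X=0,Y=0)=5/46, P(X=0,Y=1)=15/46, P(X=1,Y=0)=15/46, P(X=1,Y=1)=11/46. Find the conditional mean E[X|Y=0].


P(Y=0) = 20/46
E[X|Y=0] = (0*5 + 1*15)/20 = 15/20 = 3/4

3/4


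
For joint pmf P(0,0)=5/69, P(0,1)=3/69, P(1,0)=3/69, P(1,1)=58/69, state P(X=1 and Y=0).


Read from table: P(X=1, Y=0) = 3/69 = 1/23

1/23


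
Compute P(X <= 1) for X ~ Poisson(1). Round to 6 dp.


P(X<=1) = e^(-1)*1^0/0! + e^(-1)*1^1/1!
≈ 0.3678794412 + 0.3678794412
= 0.7357588824
≈ 0.735759

0.735759


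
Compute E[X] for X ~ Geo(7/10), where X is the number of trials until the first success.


For geometric (trials until first success), E[X] = 1/p = 1/(7/10) = 10/7

10/7


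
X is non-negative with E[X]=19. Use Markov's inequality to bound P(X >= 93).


Markov: P(X >= a) <= E[X]/a
P(X >= 93) <= 19/93

19/93


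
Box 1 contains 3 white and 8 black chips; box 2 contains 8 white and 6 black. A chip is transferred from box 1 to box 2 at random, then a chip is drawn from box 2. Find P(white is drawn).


P(transfer white) = 3/11; P(transfer black) = 8/11
If white transferred: Urn II has 9 white of 15, so P(white|white moved) = 3/5
If black transferred: Urn II has 8 white of 15, so P(white|black moved) = 8/15
By total probability: P(white) = 3/11*3/5 + 8/11*8/15 = 91/165

91/165


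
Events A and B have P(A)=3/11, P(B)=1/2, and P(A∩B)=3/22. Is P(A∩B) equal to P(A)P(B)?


P(A)*P(B) = 3/11*1/2 = 3/22
P(A∩B) = 3/22, which equals P(A)P(B), so independent

Yes, A and B are independent


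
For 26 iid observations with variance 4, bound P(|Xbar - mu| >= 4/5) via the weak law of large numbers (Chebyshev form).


Var(Xbar) = Var(X)/n = 4/26
Chebyshev: P(|Xbar-mu| >= 4/5) <= Var(Xbar)/(4/5)^2 = (2/13)/(16/25) = 25/104

25/104


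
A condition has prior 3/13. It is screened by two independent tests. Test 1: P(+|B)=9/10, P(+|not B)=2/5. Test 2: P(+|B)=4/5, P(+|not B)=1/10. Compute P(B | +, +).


After test 1: P(+) = 9/10*3/13 + 2/5*10/13 = 67/130
P(B|+) = (27/130)/(67/130) = 27/67
After test 2 (use post1 as new prior): P(+) = 4/5*27/67 + 1/10*40/67 = 128/335
P(B|+,+) = (108/335)/(128/335) = 27/32

27/32


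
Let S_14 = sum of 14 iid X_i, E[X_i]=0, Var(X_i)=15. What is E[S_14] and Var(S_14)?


E[S_n] = n*mu = 14*0 = 0
Var(S_n) = n*sigma^2 = 14*15 = 210

E[S_14]=0, Var(S_14)=210


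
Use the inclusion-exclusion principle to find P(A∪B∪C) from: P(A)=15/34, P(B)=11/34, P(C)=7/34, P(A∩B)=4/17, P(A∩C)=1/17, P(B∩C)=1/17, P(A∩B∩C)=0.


P(A∪B∪C) = P(A)+P(B)+P(C) - P(AB)-P(AC)-P(BC) + P(ABC)
= 15/34+11/34+7/34 - 4/17-1/17-1/17 + 0
= 21/34

21/34


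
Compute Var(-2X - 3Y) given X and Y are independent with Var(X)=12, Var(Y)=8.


Independence => Cov(X,Y)=0
Var(-2X - 3Y) = (-2)^2*Var(X) + (-3)^2*Var(Y)
= 4*12 + 9*8 = 120

120


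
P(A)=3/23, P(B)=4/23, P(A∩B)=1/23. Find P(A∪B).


P(A∪B) = P(A) + P(B) - P(A∩B)
= 3/23 + 4/23 - 1/23 = 6/23

6/23


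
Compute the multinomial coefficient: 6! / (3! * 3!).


6! = 720
Denominator: 3!=6 * 3!=6
Coefficient = 720 / 36 = 20

20


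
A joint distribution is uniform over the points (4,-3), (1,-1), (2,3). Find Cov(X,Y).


E[X]=7/3, E[Y]=-1/3, E[XY]=-7/3
Cov(X,Y) = E[XY] - E[X]E[Y] = -7/3 - 7/3*-1/3 = -14/9

-14/9


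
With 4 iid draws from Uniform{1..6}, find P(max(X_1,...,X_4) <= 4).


P(max <= 4) = P(all X_i <= 4) = (P(X_1 <= 4))^4
= (4/6)^4 = (2/3)^4 = 16/81

16/81


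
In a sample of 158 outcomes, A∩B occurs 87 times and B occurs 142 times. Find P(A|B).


P(A|B) = P(A∩B)/P(B) = (87/158)/(142/158) = 87/142

87/142


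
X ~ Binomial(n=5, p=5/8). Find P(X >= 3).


P(X>=3) = P(X=3) + P(X=4) + P(X=5)
= 5625/16384 + 9375/32768 + 3125/32768
= 11875/16384

11875/16384


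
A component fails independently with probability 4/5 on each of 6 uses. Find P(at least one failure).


P(at least one) = 1 - P(none)
P(none) = (1 - 4/5)^6 = (1/5)^6 = 1/15625
P(at least one) = 1 - 1/15625 = 15624/15625

15624/15625


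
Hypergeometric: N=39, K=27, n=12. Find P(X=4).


P(X=4) = C(27,4)*C(12,8) / C(39,12)
= 17550*495 / 3910797436
= 8687250/3910797436 = 334125/150415286

334125/150415286
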